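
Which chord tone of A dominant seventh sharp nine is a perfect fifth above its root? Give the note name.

E

A7#9 (A dominant seventh sharp nine) is spelled A-C♯-E-G-B♯.
The root is A. A perfect fifth above A is E.
E is the chord's 5th.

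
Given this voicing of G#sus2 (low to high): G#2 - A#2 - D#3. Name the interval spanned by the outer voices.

perfect fifth

The outer voices are G#2 and D#3.
Counting 5 letters and 7 half steps from G# gives a perfect fifth.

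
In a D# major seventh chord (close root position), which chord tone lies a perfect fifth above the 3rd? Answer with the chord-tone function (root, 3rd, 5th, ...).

D#maj7 (D# major seventh) is spelled D#–F##–A#–C##.
The 3rd is F##. A perfect fifth above F## is C##.
C## is the chord's 7th.

7th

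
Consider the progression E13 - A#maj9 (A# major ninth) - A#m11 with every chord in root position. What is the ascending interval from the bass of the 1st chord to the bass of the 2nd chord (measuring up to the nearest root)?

augmented 4th

The roots are E and A#.
E up to A# is 6 semitones, a half step wider than a perfect fourth, so the interval is augmented.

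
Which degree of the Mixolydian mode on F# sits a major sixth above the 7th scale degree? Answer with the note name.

C#

The scale is F# G# A# B C# D# E.
The 7th scale degree is E; a major sixth above that is C# — scale degree 5.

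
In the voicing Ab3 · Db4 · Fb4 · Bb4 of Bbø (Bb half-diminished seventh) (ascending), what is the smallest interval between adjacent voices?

Adjacent intervals: Ab3→Db4 = perfect fourth; Db4→Fb4 = minor third; Fb4→Bb4 = augmented fourth.
The smallest is Db4 to Fb4, a minor third (3 semitones).

minor third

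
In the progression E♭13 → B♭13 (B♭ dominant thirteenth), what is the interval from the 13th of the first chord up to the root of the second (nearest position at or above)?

minor seventh

E♭13 has C as its 13th, and B♭13 (B♭ dominant thirteenth) has B♭ as its root.
From C to B♭: 10 semitones over a seventh = minor.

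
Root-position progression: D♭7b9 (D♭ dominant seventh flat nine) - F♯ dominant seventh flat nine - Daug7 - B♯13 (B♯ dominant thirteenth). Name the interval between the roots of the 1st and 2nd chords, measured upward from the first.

The roots are D♭ and F♯.
3 letter names make it a third; at 5 semitones (a half step wider than major) the quality is augmented.

A3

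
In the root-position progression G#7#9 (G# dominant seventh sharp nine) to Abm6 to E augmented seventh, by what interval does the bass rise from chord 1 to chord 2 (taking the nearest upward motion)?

The roots are G# and Ab.
G# up to Ab is 0 semitones, a whole step narrower than a major second, so the interval is diminished.

diminished 2nd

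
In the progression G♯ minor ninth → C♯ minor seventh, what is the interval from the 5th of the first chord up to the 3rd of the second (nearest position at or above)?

G♯ minor ninth has D♯ as its 5th, and C♯ minor seventh has E as its 3rd.
From D♯ to E: 1 semitone over a second = minor.

minor second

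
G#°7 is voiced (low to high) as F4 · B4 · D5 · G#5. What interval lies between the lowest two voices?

Those voices are F4 and B4.
4 letter names make it a fourth; at 6 semitones (a half step wider than perfect) the quality is augmented.

augmented fourth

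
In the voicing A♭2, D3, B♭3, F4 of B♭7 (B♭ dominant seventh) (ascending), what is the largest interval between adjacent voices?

minor sixth

Adjacent intervals: A♭2→D3 = augmented fourth; D3→B♭3 = minor sixth; B♭3→F4 = perfect fifth.
The largest is D3 to B♭3, a minor sixth (8 semitones).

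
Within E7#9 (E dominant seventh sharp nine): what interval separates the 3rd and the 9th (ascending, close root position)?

M7

E dominant seventh sharp nine: E–G#–B–D–F##.
That puts G# below F##.
G# up to F## spans 7 letter names and 11 semitones — a major seventh.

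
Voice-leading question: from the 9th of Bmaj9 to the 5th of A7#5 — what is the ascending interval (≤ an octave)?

Bmaj9 has C# as its 9th, and A7#5 has E# as its 5th.
C# up to E# spans 3 letter names and 4 semitones — a major third.

major 3rd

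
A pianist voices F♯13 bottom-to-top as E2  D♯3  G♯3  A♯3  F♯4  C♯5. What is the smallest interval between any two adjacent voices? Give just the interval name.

Adjacent intervals: E2→D♯3 = major seventh; D♯3→G♯3 = perfect fourth; G♯3→A♯3 = major second; A♯3→F♯4 = minor sixth; F♯4→C♯5 = perfect fifth.
The smallest is G♯3 to A♯3, a major second (2 semitones).

M2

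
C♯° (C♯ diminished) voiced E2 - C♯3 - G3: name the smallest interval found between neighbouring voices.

Adjacent intervals: E2→C♯3 = major sixth; C♯3→G3 = diminished fifth.
The smallest is C♯3 to G3, a diminished fifth (6 semitones).

diminished fifth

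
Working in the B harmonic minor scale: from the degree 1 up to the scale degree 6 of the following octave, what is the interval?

minor thirteenth

B harmonic minor: B C♯ D E F♯ G A♯.
So we need the interval from B up to G.
B up to G is 20 semitones, a half step narrower than a major thirteenth, so the interval is minor.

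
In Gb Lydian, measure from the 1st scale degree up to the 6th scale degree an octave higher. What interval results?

M13

Gb lydian: Gb Ab Bb C Db Eb F.
So we need the interval from Gb up to Eb.
Gb up to Eb spans 13 letter names and 21 semitones — a major thirteenth.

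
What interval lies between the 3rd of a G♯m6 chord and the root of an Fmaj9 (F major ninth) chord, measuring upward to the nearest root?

The 3rd of G♯m6 is B; the root of Fmaj9 (F major ninth) is F.
From B to F: 6 semitones over a fifth = diminished.

diminished fifth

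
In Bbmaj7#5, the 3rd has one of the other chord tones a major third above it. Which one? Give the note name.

Bb+maj7: Bb–D–F#–A.
The 3rd is D. A major third above D is F#.
F# is the chord's 5th.

F#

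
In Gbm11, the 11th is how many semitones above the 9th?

3

Gbm11 is spelled Gb Bbb Db Fb Ab Cb.
Ab to Cb is a minor third: 3 semitones.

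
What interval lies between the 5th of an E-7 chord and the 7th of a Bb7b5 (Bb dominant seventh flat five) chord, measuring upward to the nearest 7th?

The 5th of E-7 is B; the 7th of Bb7b5 (Bb dominant seventh flat five) is Ab.
From B to Ab: 9 semitones over a seventh = diminished.

diminished seventh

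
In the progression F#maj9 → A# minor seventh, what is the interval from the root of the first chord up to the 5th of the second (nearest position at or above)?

The root of F#maj9 is F#; the 5th of A# minor seventh is E#.
From F# to E# is 11 semitones, exactly the major seventh.

major 7th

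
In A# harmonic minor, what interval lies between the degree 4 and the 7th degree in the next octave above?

augmented eleventh

Spelling A# harmonic minor: A# B# C# D# E# F# G##.
So we need the interval from D# up to G##.
11 letter names make it an eleventh; at 18 semitones (a half step wider than perfect) the quality is augmented.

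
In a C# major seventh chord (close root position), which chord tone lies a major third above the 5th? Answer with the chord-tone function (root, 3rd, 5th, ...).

7th

C#maj7: C#-E#-G#-B#.
The 5th is G#. A major third above G# is B#.
B# is the chord's 7th.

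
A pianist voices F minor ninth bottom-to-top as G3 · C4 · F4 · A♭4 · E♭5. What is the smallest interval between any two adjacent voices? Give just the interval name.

minor third

Adjacent intervals: G3→C4 = perfect fourth; C4→F4 = perfect fourth; F4→A♭4 = minor third; A♭4→E♭5 = perfect fifth.
The smallest is F4 to A♭4, a minor third (3 semitones).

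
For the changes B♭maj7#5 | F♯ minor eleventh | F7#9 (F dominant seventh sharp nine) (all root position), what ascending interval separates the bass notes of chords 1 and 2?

The roots are B♭ and F♯.
From B♭ to F♯: 8 semitones over a fifth = augmented.

augmented fifth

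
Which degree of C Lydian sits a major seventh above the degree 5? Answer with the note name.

F#

The scale is C D E F♯ G A B.
The degree 5 is G; a major seventh above that is F♯ — scale degree 4.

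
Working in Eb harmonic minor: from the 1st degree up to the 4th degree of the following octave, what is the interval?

The scale runs Eb F Gb Ab Bb Cb D.
So we need the interval from Eb up to Ab.
Counting 11 letters and 17 half steps from Eb gives a perfect eleventh.

perfect eleventh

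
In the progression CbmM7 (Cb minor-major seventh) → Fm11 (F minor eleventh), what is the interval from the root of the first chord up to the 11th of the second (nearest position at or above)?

major seventh

CbmM7 (Cb minor-major seventh) has Cb as its root, and Fm11 (F minor eleventh) has Bb as its 11th.
Counting 7 letters and 11 half steps from Cb gives a major seventh.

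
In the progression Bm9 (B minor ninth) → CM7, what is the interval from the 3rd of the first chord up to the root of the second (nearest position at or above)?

Bm9 (B minor ninth) has D as its 3rd, and CM7 has C as its root.
From D to C: 10 semitones over a seventh = minor.

minor seventh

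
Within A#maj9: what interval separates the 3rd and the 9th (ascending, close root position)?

minor seventh

A#maj9 (A# major ninth) is spelled A# C## E# G## B#.
That puts C## below B#.
C## up to B# is 10 semitones, a half step narrower than a major seventh, so the interval is minor.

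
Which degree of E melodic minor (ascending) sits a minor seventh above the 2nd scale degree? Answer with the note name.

The scale is E F# G A B C# D#.
The 2nd scale degree is F#; a minor seventh above that is E — scale degree 1.

E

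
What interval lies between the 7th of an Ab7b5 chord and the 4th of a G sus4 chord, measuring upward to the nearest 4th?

Ab7b5 has Gb as its 7th, and G sus4 has C as its 4th.
Gb up to C is 6 semitones, a half step wider than a perfect fourth, so the interval is augmented.

augmented 4th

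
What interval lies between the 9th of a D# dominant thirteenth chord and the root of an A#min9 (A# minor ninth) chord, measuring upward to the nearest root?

perfect 4th

D# dominant thirteenth has E# as its 9th, and A#min9 (A# minor ninth) has A# as its root.
E# up to A# spans 4 letter names and 5 semitones — a perfect fourth.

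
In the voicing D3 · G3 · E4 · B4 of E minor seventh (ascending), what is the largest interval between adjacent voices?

Adjacent intervals: D3→G3 = perfect fourth; G3→E4 = major sixth; E4→B4 = perfect fifth.
The largest is G3 to E4, a major sixth (9 semitones).

major sixth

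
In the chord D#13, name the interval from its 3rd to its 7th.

d5

Spelling the chord: D#, F##, A#, C#, E#, B#.
So we need the interval from F## up to C#.
F## up to C# is 6 semitones, a half step narrower than a perfect fifth, so the interval is diminished.
That tritone between 3rd and 7th is what gives the dominant seventh its pull toward resolution.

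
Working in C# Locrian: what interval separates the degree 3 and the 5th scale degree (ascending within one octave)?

minor third

The scale runs C# D E F# G A B.
The degree 3 is E and the 5th degree is G.
3 letter names make it a third; at 3 semitones (a half step narrower than major) the quality is minor.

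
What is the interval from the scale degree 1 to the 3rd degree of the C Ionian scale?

Spelling the C Ionian scale: C D E F G A B.
The scale degree 1 is C and the 3rd scale degree is E.
From C to E is 4 semitones, exactly the major third.

M3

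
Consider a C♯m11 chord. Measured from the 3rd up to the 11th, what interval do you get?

major ninth

C♯m11 is spelled C♯-E-G♯-B-D♯-F♯.
3rd = E; 11th = F♯.
Counting 9 letters and 14 half steps from E gives a major ninth.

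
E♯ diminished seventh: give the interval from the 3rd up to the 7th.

Spelling the chord: E♯ G♯ B D.
So we need the interval from G♯ up to D.
G♯ up to D is 6 semitones, a half step narrower than a perfect fifth, so the interval is diminished.

diminished fifth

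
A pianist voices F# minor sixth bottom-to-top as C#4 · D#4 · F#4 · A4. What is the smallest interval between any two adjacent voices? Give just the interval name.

Adjacent intervals: C#4→D#4 = major second; D#4→F#4 = minor third; F#4→A4 = minor third.
The smallest is C#4 to D#4, a major second (2 semitones).

major second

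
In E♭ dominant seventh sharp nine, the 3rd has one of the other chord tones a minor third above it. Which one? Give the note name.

Bb

E♭ dominant seventh sharp nine is spelled E♭-G-B♭-D♭-F♯.
The 3rd is G. A minor third above G is B♭.
B♭ is the chord's 5th.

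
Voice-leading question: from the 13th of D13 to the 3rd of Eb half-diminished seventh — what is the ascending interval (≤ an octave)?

diminished sixth

D13 has B as its 13th, and Eb half-diminished seventh has Gb as its 3rd.
6 letter names make it a sixth; at 7 semitones (a whole step narrower than major) the quality is diminished.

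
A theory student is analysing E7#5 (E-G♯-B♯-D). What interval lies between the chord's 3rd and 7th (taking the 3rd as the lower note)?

The 3rd is G♯ and the 7th is D.
From G♯ to D: 6 semitones over a fifth = diminished.

diminished fifth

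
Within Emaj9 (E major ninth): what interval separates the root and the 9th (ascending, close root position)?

Emaj9 (E major ninth) is spelled E, G#, B, D#, F#.
So we need the interval from E up to F#.
Counting 9 letters and 14 half steps from E gives a major ninth.

major ninth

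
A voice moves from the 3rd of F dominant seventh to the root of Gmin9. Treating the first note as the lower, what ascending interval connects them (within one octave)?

minor seventh

F dominant seventh has A as its 3rd, and Gmin9 has G as its root.
A up to G is 10 semitones, a half step narrower than a major seventh, so the interval is minor.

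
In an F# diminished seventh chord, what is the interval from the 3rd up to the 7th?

diminished fifth

Spelling the chord: F#-A-C-Eb.
3rd = A; 7th = Eb.
5 letter names make it a fifth; at 6 semitones (a half step narrower than perfect) the quality is diminished.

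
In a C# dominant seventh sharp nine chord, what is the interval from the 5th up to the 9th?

augmented fifth

The chord tones of C# dominant seventh sharp nine are C#, E#, G#, B, D##.
5th = G#; 9th = D##.
From G# to D##: 8 semitones over a fifth = augmented.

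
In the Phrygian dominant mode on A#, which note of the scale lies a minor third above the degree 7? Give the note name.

B

The scale is A# B C## D# E# F# G#.
The degree 7 is G#; a minor third above that is B — scale degree 2.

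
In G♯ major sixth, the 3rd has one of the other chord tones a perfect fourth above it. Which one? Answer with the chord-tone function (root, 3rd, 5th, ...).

G♯6 (G♯ major sixth) is spelled G♯–B♯–D♯–E♯.
The 3rd is B♯. A perfect fourth above B♯ is E♯.
E♯ is the chord's 6th.

6th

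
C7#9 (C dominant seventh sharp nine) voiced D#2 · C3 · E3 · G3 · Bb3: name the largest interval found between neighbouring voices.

Adjacent intervals: D#2→C3 = diminished seventh; C3→E3 = major third; E3→G3 = minor third; G3→Bb3 = minor third.
The largest is D#2 to C3, a diminished seventh (9 semitones).

diminished 7th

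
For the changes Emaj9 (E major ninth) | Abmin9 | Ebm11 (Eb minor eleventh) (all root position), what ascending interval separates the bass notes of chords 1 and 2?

The roots are E and Ab.
4 letter names make it a fourth; at 4 semitones (a half step narrower than perfect) the quality is diminished.

diminished fourth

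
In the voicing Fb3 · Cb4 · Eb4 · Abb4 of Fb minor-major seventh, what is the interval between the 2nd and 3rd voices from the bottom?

Those voices are Cb4 and Eb4.
Counting 3 letters and 4 half steps from Cb gives a major third.

major third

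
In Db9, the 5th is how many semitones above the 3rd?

3

Spelling the chord: Db F Ab Cb Eb.
F to Ab is a minor third: 3 semitones.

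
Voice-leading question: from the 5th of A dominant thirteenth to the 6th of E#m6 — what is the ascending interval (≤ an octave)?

A dominant thirteenth has E as its 5th, and E#m6 has C## as its 6th.
From E to C##: 10 semitones over a sixth = augmented.

augmented sixth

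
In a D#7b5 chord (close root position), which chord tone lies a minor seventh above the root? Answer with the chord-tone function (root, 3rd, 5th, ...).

7th

Spelling the chord: D#–F##–A–C#.
The root is D#. A minor seventh above D# is C#.
C# is the chord's 7th.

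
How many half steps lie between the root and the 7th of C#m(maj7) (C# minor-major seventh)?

11

Spelling the chord: C#–E–G#–B#.
C# to B# is a major seventh: 11 semitones.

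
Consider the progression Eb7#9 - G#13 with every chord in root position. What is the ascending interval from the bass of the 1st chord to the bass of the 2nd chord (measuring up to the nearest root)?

A3

The roots are Eb and G#.
Eb up to G# is 5 semitones, a half step wider than a major third, so the interval is augmented.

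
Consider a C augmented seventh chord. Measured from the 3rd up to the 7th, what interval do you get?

C+7 is spelled C-E-G#-Bb.
3rd = E; 7th = Bb.
E up to Bb is 6 semitones, a half step narrower than a perfect fifth, so the interval is diminished.

diminished fifth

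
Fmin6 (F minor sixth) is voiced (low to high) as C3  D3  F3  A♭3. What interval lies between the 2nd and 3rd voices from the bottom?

minor third

Those voices are D3 and F3.
D up to F is 3 semitones, a half step narrower than a major third, so the interval is minor.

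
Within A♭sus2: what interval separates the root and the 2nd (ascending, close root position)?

M2

Spelling the chord: A♭ B♭ E♭.
So we need the interval from A♭ up to B♭.
Counting 2 letters and 2 half steps from A♭ gives a major second.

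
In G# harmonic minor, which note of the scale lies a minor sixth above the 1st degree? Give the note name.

E

The scale is G# A# B C# D# E F##.
The 1st degree is G#; a minor sixth above that is E — scale degree 6.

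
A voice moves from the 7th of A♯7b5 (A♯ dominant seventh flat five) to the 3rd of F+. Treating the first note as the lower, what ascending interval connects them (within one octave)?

minor second

The 7th of A♯7b5 (A♯ dominant seventh flat five) is G♯; the 3rd of F+ is A.
G♯ up to A is 1 semitone, a half step narrower than a major second, so the interval is minor.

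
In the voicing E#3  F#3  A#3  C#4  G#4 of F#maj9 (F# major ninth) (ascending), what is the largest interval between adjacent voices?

perfect fifth

Adjacent intervals: E#3→F#3 = minor second; F#3→A#3 = major third; A#3→C#4 = minor third; C#4→G#4 = perfect fifth.
The largest is C#4 to G#4, a perfect fifth (7 semitones).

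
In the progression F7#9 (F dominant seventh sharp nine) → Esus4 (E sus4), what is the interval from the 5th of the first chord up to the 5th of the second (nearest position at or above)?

The 5th of F7#9 (F dominant seventh sharp nine) is C; the 5th of Esus4 (E sus4) is B.
From C to B is 11 semitones, exactly the major seventh.

major seventh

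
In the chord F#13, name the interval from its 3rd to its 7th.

Spelling the chord: F# A# C# E G# D#.
So we need the interval from A# up to E.
A# up to E is 6 semitones, a half step narrower than a perfect fifth, so the interval is diminished.
This 3–7 tritone is the characteristic tension at the heart of the dominant sound.

diminished fifth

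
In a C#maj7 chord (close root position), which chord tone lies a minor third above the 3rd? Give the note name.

G#

C#maj7 (C# major seventh): C#–E#–G#–B#.
The 3rd is E#. A minor third above E# is G#.
G# is the chord's 5th.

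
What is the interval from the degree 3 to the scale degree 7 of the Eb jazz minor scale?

Eb melodic minor: Eb F Gb Ab Bb C D.
The degree 3 is Gb and the 7th scale degree is D.
Gb up to D is 8 semitones, a half step wider than a perfect fifth, so the interval is augmented.

augmented 5th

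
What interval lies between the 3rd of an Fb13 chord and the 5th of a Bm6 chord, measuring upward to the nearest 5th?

augmented sixth

The 3rd of Fb13 is Ab; the 5th of Bm6 is F#.
6 letter names make it a sixth; at 10 semitones (a half step wider than major) the quality is augmented.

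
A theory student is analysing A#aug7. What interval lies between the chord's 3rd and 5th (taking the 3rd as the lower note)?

major 3rd

Spelling the chord: A# C## E## G#.
3rd = C##; 5th = E##.
C## up to E## spans 3 letter names and 4 semitones — a major third.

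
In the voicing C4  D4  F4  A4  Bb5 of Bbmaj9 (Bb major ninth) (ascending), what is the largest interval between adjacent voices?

Adjacent intervals: C4→D4 = major second; D4→F4 = minor third; F4→A4 = major third; A4→Bb5 = minor ninth.
The largest is A4 to Bb5, a minor ninth (13 semitones).

minor 9th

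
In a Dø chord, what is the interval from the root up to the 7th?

minor seventh

Dø (D half-diminished seventh) is spelled D-F-Ab-C.
So we need the interval from D up to C.
From D to C: 10 semitones over a seventh = minor.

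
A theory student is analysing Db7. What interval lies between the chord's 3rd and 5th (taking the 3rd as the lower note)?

m3

Spelling the chord: Db–F–Ab–Cb.
3rd = F; 5th = Ab.
F up to Ab is 3 semitones, a half step narrower than a major third, so the interval is minor.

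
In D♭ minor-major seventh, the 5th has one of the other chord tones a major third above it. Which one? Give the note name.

C

D♭ minor-major seventh: D♭–F♭–A♭–C.
The 5th is A♭. A major third above A♭ is C.
C is the chord's 7th.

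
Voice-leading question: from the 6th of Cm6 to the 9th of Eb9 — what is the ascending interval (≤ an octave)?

minor sixth

The 6th of Cm6 is A; the 9th of Eb9 is F.
From A to F: 8 semitones over a sixth = minor.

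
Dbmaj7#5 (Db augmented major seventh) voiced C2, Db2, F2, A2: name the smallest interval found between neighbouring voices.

minor second

Adjacent intervals: C2→Db2 = minor second; Db2→F2 = major third; F2→A2 = major third.
The smallest is C2 to Db2, a minor second (1 semitone).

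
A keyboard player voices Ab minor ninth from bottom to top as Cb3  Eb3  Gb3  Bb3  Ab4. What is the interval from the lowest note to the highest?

The outer voices are Cb3 and Ab4.
Cb up to Ab spans 13 letter names and 21 semitones — a major thirteenth.

M13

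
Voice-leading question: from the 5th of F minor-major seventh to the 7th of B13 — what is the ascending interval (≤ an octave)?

The 5th of F minor-major seventh is C; the 7th of B13 is A.
From C to A is 9 semitones, exactly the major sixth.

major 6th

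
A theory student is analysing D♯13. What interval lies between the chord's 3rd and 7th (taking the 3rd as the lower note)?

D♯13 (D♯ dominant thirteenth): D♯ F𝄪 A♯ C♯ E♯ B♯.
So we need the interval from F𝄪 up to C♯.
From F𝄪 to C♯: 6 semitones over a fifth = diminished.
That tritone between 3rd and 7th is what gives the dominant seventh its pull toward resolution.

diminished 5th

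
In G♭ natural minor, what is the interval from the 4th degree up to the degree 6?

G♭ natural minor: G♭ A♭ B𝄫 C♭ D♭ E𝄫 F♭.
4th degree = C♭; 6th scale degree = E𝄫.
C♭ up to E𝄫 is 3 semitones, a half step narrower than a major third, so the interval is minor.

m3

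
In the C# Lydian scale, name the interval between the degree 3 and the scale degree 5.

The scale runs C# D# E# F## G# A# B#.
That puts E# below G#.
E# up to G# is 3 semitones, a half step narrower than a major third, so the interval is minor.

minor third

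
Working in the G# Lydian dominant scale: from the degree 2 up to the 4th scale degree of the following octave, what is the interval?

The scale runs G# A# B# C## D# E# F#.
Degree 2 = A#; 4th scale degree (up an octave) = C##.
Counting 10 letters and 16 half steps from A# gives a major tenth.

major tenth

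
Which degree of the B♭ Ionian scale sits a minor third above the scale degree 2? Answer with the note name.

Eb

The scale is B♭ C D E♭ F G A.
The scale degree 2 is C; a minor third above that is E♭ — scale degree 4.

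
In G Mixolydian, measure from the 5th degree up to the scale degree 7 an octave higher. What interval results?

minor tenth

Spelling G Mixolydian: G A B C D E F.
The 5th degree is D and the degree 7 (up an octave) is F.
From D to F: 15 semitones over a tenth = minor.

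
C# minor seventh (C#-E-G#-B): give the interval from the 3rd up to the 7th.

perfect fifth

So we need the interval from E up to B.
Counting 5 letters and 7 half steps from E gives a perfect fifth.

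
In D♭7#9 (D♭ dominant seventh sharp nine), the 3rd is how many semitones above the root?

4

Spelling the chord: D♭–F–A♭–C♭–E.
D♭ to F is a major third: 4 semitones.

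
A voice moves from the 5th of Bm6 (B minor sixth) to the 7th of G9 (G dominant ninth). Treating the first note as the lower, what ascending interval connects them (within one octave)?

diminished octave

Bm6 (B minor sixth) has F♯ as its 5th, and G9 (G dominant ninth) has F as its 7th.
From F♯ to F: 11 semitones over an octave = diminished.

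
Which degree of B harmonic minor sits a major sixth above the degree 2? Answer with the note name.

A#

The scale is B C# D E F# G A#.
The degree 2 is C#; a major sixth above that is A# — scale degree 7.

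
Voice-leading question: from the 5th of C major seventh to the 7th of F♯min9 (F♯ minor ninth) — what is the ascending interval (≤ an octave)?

C major seventh has G as its 5th, and F♯min9 (F♯ minor ninth) has E as its 7th.
G up to E spans 6 letter names and 9 semitones — a major sixth.

major sixth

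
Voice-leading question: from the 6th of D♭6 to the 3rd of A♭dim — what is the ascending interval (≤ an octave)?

D♭6 has B♭ as its 6th, and A♭dim has C♭ as its 3rd.
From B♭ to C♭: 1 semitone over a second = minor.

minor 2nd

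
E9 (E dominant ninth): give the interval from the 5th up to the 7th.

E9 (E dominant ninth): E G# B D F#.
5th = B; 7th = D.
From B to D: 3 semitones over a third = minor.

m3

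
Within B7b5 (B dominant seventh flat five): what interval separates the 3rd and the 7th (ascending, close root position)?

diminished fifth

The chord tones of B7b5 are B D♯ F A.
That puts D♯ below A.
D♯ up to A is 6 semitones, a half step narrower than a perfect fifth, so the interval is diminished.
That tritone between 3rd and 7th is what gives the dominant seventh its pull toward resolution.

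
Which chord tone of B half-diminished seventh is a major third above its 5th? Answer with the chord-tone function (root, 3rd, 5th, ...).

Bø (B half-diminished seventh): B D F A.
The 5th is F. A major third above F is A.
A is the chord's 7th.

7th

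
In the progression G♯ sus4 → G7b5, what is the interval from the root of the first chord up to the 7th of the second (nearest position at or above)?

G♯ sus4 has G♯ as its root, and G7b5 has F as its 7th.
From G♯ to F: 9 semitones over a seventh = diminished.

diminished 7th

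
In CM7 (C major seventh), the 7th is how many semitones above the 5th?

4

CΔ7: C–E–G–B.
G to B is a major third: 4 semitones.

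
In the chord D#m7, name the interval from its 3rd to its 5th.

major third

The chord tones of D#m7 are D# F# A# C#.
That puts F# below A#.
F# up to A# spans 3 letter names and 4 semitones — a major third.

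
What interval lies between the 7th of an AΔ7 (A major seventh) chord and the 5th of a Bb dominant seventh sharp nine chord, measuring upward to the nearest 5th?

diminished 7th

The 7th of AΔ7 (A major seventh) is G#; the 5th of Bb dominant seventh sharp nine is F.
From G# to F: 9 semitones over a seventh = diminished.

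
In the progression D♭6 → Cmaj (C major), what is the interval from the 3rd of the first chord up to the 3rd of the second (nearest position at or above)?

The 3rd of D♭6 is F; the 3rd of Cmaj (C major) is E.
From F to E is 11 semitones, exactly the major seventh.

major seventh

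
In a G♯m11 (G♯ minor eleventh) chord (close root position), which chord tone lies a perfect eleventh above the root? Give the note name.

Spelling the chord: G♯-B-D♯-F♯-A♯-C♯.
The root is G♯. A perfect eleventh above G♯ is C♯.
C♯ is the chord's 11th.

C#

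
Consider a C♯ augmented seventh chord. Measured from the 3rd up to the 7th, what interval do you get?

diminished fifth

The chord tones of C♯7#5 (C♯ augmented seventh) are C♯–E♯–G𝄪–B.
The 3rd is E♯ and the 7th is B.
From E♯ to B: 6 semitones over a fifth = diminished.
This 3–7 tritone is the characteristic tension at the heart of the dominant sound.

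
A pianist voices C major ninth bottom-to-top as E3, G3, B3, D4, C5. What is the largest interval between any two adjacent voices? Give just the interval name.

m7

Adjacent intervals: E3→G3 = minor third; G3→B3 = major third; B3→D4 = minor third; D4→C5 = minor seventh.
The largest is D4 to C5, a minor seventh (10 semitones).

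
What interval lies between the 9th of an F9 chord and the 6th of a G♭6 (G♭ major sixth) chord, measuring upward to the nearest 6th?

minor 6th

The 9th of F9 is G; the 6th of G♭6 (G♭ major sixth) is E♭.
From G to E♭: 8 semitones over a sixth = minor.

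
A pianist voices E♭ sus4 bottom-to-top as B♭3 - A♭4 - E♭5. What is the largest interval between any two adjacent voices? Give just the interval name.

Adjacent intervals: B♭3→A♭4 = minor seventh; A♭4→E♭5 = perfect fifth.
The largest is B♭3 to A♭4, a minor seventh (10 semitones).

minor seventh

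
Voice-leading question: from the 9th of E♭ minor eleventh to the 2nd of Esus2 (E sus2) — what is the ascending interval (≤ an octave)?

The 9th of E♭ minor eleventh is F; the 2nd of Esus2 (E sus2) is F♯.
F up to F♯ is 1 semitone, a half step wider than a perfect unison, so the interval is augmented.

augmented 1st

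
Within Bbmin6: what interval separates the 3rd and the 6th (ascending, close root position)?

The chord tones of Bbm6 are Bb Db F G.
The 3rd is Db and the 6th is G.
4 letter names make it a fourth; at 6 semitones (a half step wider than perfect) the quality is augmented.

augmented fourth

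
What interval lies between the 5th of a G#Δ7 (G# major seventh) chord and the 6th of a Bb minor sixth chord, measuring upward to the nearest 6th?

The 5th of G#Δ7 (G# major seventh) is D#; the 6th of Bb minor sixth is G.
4 letter names make it a fourth; at 4 semitones (a half step narrower than perfect) the quality is diminished.

diminished fourth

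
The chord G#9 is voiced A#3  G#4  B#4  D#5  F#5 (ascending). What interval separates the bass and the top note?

minor 13th

The outer voices are A#3 and F#5.
A# up to F# is 20 semitones, a half step narrower than a major thirteenth, so the interval is minor.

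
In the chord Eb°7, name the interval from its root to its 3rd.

minor third

Eb diminished seventh: Eb–Gb–Bbb–Dbb.
Root = Eb; 3rd = Gb.
From Eb to Gb: 3 semitones over a third = minor.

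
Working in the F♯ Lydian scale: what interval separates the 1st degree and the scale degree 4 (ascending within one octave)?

Spelling the F♯ Lydian scale: F♯ G♯ A♯ B♯ C♯ D♯ E♯.
So we need the interval from F♯ up to B♯.
F♯ up to B♯ is 6 semitones, a half step wider than a perfect fourth, so the interval is augmented.

augmented fourth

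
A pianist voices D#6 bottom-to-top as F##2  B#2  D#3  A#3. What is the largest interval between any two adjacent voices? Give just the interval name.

perfect fifth

Adjacent intervals: F##2→B#2 = perfect fourth; B#2→D#3 = minor third; D#3→A#3 = perfect fifth.
The largest is D#3 to A#3, a perfect fifth (7 semitones).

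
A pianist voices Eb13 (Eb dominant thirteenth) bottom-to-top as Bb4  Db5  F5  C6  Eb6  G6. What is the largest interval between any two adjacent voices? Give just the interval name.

Adjacent intervals: Bb4→Db5 = minor third; Db5→F5 = major third; F5→C6 = perfect fifth; C6→Eb6 = minor third; Eb6→G6 = major third.
The largest is F5 to C6, a perfect fifth (7 semitones).

P5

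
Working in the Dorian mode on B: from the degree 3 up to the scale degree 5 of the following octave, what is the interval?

B dorian: B C♯ D E F♯ G♯ A.
The degree 3 is D and the 5th scale degree (up an octave) is F♯.
From D to F♯ is 16 semitones, exactly the major tenth.

major 10th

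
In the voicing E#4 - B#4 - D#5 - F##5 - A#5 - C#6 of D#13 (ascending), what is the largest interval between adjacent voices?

Adjacent intervals: E#4→B#4 = perfect fifth; B#4→D#5 = minor third; D#5→F##5 = major third; F##5→A#5 = minor third; A#5→C#6 = minor third.
The largest is E#4 to B#4, a perfect fifth (7 semitones).

P5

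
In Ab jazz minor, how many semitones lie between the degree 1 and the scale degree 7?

11

The scale is Ab Bb Cb Db Eb F G.
Ab up to G is a major seventh — 11 semitones.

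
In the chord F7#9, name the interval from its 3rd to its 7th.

d5

F dominant seventh sharp nine: F–A–C–Eb–G#.
The 3rd is A and the 7th is Eb.
A up to Eb is 6 semitones, a half step narrower than a perfect fifth, so the interval is diminished.
This 3–7 tritone is the characteristic tension at the heart of the dominant sound.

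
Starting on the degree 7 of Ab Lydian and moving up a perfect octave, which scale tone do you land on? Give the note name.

The scale is Ab Bb C D Eb F G.
The degree 7 is G; a perfect octave above that is G — scale degree 7.

G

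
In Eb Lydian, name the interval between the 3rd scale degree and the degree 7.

The scale runs Eb F G A Bb C D.
The 3rd scale degree is G and the degree 7 is D.
G up to D spans 5 letter names and 7 semitones — a perfect fifth.

perfect 5th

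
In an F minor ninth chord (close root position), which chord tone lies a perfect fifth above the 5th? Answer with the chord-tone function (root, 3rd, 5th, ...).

9th

Fm9: F, Ab, C, Eb, G.
The 5th is C. A perfect fifth above C is G.
G is the chord's 9th.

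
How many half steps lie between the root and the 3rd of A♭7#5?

A♭7#5 is spelled A♭-C-E-G♭.
A♭ to C is a major third: 4 semitones.

4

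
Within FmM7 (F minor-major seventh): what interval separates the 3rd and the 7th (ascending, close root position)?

Fm(maj7) (F minor-major seventh): F Ab C E.
The 3rd is Ab and the 7th is E.
Ab up to E is 8 semitones, a half step wider than a perfect fifth, so the interval is augmented.

A5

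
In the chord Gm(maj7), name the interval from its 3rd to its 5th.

G minor-major seventh is spelled G, Bb, D, F#.
That puts Bb below D.
Bb up to D spans 3 letter names and 4 semitones — a major third.

major 3rd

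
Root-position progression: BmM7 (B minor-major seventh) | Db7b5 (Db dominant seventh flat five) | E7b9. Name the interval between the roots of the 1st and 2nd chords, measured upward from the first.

The roots are B and Db.
B up to Db is 2 semitones, a whole step narrower than a major third, so the interval is diminished.

diminished third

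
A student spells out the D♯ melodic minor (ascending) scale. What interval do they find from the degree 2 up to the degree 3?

minor 2nd

Spelling the D♯ melodic minor (ascending) scale: D♯ E♯ F♯ G♯ A♯ B♯ C𝄪.
So we need the interval from E♯ up to F♯.
E♯ up to F♯ is 1 semitone, a half step narrower than a major second, so the interval is minor.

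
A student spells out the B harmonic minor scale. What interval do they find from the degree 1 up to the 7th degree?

major seventh

Spelling the B harmonic minor scale: B C♯ D E F♯ G A♯.
The degree 1 is B and the degree 7 is A♯.
From B to A♯ is 11 semitones, exactly the major seventh.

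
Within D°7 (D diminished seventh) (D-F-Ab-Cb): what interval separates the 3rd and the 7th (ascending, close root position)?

d5

So we need the interval from F up to Cb.
5 letter names make it a fifth; at 6 semitones (a half step narrower than perfect) the quality is diminished.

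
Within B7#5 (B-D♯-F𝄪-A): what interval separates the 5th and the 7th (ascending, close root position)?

5th = F𝄪; 7th = A.
3 letter names make it a third; at 2 semitones (a whole step narrower than major) the quality is diminished.

diminished third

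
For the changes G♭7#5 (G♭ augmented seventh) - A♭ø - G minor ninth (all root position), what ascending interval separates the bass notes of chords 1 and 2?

major second

The roots are G♭ and A♭.
Counting 2 letters and 2 half steps from G♭ gives a major second.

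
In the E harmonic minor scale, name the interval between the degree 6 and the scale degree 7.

augmented second

The scale runs E F♯ G A B C D♯.
That puts C below D♯.
C up to D♯ is 3 semitones, a half step wider than a major second, so the interval is augmented.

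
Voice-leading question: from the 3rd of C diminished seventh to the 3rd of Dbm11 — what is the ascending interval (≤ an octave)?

C diminished seventh has Eb as its 3rd, and Dbm11 has Fb as its 3rd.
2 letter names make it a second; at 1 semitone (a half step narrower than major) the quality is minor.

minor second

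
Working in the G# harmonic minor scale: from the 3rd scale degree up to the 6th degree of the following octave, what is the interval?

perfect 11th

The scale runs G# A# B C# D# E F##.
So we need the interval from B up to E.
Counting 11 letters and 17 half steps from B gives a perfect eleventh.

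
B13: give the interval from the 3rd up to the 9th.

m7

The chord tones of B13 (B dominant thirteenth) are B-D♯-F♯-A-C♯-G♯.
So we need the interval from D♯ up to C♯.
From D♯ to C♯: 10 semitones over a seventh = minor.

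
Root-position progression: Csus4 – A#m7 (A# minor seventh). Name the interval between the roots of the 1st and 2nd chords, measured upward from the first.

The roots are C and A#.
C up to A# is 10 semitones, a half step wider than a major sixth, so the interval is augmented.

augmented sixth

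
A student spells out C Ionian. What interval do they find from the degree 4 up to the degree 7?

C major: C D E F G A B.
The degree 4 is F and the 7th degree is B.
From F to B: 6 semitones over a fourth = augmented.

A4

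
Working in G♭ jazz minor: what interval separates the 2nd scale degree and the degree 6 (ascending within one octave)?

The scale runs G♭ A♭ B𝄫 C♭ D♭ E♭ F.
So we need the interval from A♭ up to E♭.
Counting 5 letters and 7 half steps from A♭ gives a perfect fifth.

perfect fifth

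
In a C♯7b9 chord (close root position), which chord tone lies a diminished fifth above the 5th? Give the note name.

C♯7b9 is spelled C♯, E♯, G♯, B, D.
The 5th is G♯. A diminished fifth above G♯ is D.
D is the chord's 9th.

D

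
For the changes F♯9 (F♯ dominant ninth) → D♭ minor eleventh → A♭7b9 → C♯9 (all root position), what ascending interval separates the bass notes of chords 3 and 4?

augmented third

The roots are A♭ and C♯.
From A♭ to C♯: 5 semitones over a third = augmented.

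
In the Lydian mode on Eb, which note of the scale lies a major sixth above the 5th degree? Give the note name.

G

The scale is Eb F G A Bb C D.
The 5th degree is Bb; a major sixth above that is G — scale degree 3.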